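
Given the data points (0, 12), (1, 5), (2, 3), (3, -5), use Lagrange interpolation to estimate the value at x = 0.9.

Lagrange interpolation formula:
P(x) = Σ yᵢ × Lᵢ(x)
where Lᵢ(x) = Π_{j≠i} (x - xⱼ)/(xᵢ - xⱼ)

L_0(0.9) = (0.9 - 1)/(0 - 1) × (0.9 - 2)/(0 - 2) × (0.9 - 3)/(0 - 3) = 0.038500
L_1(0.9) = (0.9 - 0)/(1 - 0) × (0.9 - 2)/(1 - 2) × (0.9 - 3)/(1 - 3) = 1.039500
L_2(0.9) = (0.9 - 0)/(2 - 0) × (0.9 - 1)/(2 - 1) × (0.9 - 3)/(2 - 3) = -0.094500
L_3(0.9) = (0.9 - 0)/(3 - 0) × (0.9 - 1)/(3 - 1) × (0.9 - 2)/(3 - 2) = 0.016500

P(0.9) = 12×L_0(0.9) + 5×L_1(0.9) + 3×L_2(0.9) + (-5)×L_3(0.9)
P(0.9) = 5.293500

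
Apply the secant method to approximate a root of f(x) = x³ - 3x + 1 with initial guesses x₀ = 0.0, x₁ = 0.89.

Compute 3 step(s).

f(x) = x³ - 3x + 1
x₀ = 0.0, x₁ = 0.89

Secant formula: x_{n+1} = x_n - f(x_n)(x_n - x_{n-1})/(f(x_n) - f(x_{n-1}))

Iteration 1:
  f(0.000000) = 1.000000
  f(0.890000) = -0.965031
  x_2 = 0.890000 - (-0.965031)×(0.890000 - 0.000000)/(-0.965031 - 1.000000)
       = 0.452919
Iteration 2:
  f(0.890000) = -0.965031
  f(0.452919) = -0.265847
  x_3 = 0.452919 - (-0.265847)×(0.452919 - 0.890000)/(-0.265847 - (-0.965031))
       = 0.286730
Iteration 3:
  f(0.452919) = -0.265847
  f(0.286730) = 0.163384
  x_4 = 0.286730 - 0.163384×(0.286730 - 0.452919)/(0.163384 - (-0.265847))
       = 0.349989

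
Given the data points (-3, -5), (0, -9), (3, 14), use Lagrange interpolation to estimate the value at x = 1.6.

Lagrange interpolation formula:
P(x) = Σ yᵢ × Lᵢ(x)
where Lᵢ(x) = Π_{j≠i} (x - xⱼ)/(xᵢ - xⱼ)

L_0(1.6) = (1.6 - 0)/(-3 - 0) × (1.6 - 3)/(-3 - 3) = -0.124444
L_1(1.6) = (1.6 - (-3))/(0 - (-3)) × (1.6 - 3)/(0 - 3) = 0.715556
L_2(1.6) = (1.6 - (-3))/(3 - (-3)) × (1.6 - 0)/(3 - 0) = 0.408889

P(1.6) = (-5)×L_0(1.6) + (-9)×L_1(1.6) + 14×L_2(1.6)
P(1.6) = -0.093333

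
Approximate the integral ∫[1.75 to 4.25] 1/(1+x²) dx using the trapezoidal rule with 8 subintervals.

f(x) = 1/(1+x²)
a = 1.75, b = 4.25, n = 8
h = (b - a)/n = 0.312500

Trapezoidal rule: (h/2)[f(x₀) + 2f(x₁) + 2f(x₂) + ... + f(xₙ)]

x_0 = 1.7500, f(x_0) = 0.246154, coefficient = 1
x_1 = 2.0625, f(x_1) = 0.190335, coefficient = 2
x_2 = 2.3750, f(x_2) = 0.150588, coefficient = 2
x_3 = 2.6875, f(x_3) = 0.121615, coefficient = 2
x_4 = 3.0000, f(x_4) = 0.100000, coefficient = 2
x_5 = 3.3125, f(x_5) = 0.083524, coefficient = 2
x_6 = 3.6250, f(x_6) = 0.070718, coefficient = 2
x_7 = 3.9375, f(x_7) = 0.060592, coefficient = 2
x_8 = 4.2500, f(x_8) = 0.052459, coefficient = 1

I ≈ (0.312500/2) × 1.853356 = 0.289587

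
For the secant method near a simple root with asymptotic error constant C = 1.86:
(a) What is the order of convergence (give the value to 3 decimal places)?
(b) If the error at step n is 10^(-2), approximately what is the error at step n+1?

(a) Secant method has superlinear convergence with order φ = (1+√5)/2 ≈ 1.618.
    This means |e_{n+1}| ≈ C|e_n|^1.618.

(b) With |e_n| = 10^(-2) and C = 1.86:
    |e_{n+1}| ≈ 1.86 × (10^(-2))^1.618 = 1.86 × 10^(-3.24)

(a) ≈ 1.618 (golden ratio); (b) |e_{n+1}| ≈ 1.080e-03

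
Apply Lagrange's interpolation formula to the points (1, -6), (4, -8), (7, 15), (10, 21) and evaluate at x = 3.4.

Lagrange interpolation formula:
P(x) = Σ yᵢ × Lᵢ(x)
where Lᵢ(x) = Π_{j≠i} (x - xⱼ)/(xᵢ - xⱼ)

L_0(3.4) = (3.4 - 4)/(1 - 4) × (3.4 - 7)/(1 - 7) × (3.4 - 10)/(1 - 10) = 0.088000
L_1(3.4) = (3.4 - 1)/(4 - 1) × (3.4 - 7)/(4 - 7) × (3.4 - 10)/(4 - 10) = 1.056000
L_2(3.4) = (3.4 - 1)/(7 - 1) × (3.4 - 4)/(7 - 4) × (3.4 - 10)/(7 - 10) = -0.176000
L_3(3.4) = (3.4 - 1)/(10 - 1) × (3.4 - 4)/(10 - 4) × (3.4 - 7)/(10 - 7) = 0.032000

P(3.4) = (-6)×L_0(3.4) + (-8)×L_1(3.4) + 15×L_2(3.4) + 21×L_3(3.4)
P(3.4) = -10.944000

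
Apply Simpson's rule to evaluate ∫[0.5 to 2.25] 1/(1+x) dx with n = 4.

f(x) = 1/(1+x)
a = 0.5, b = 2.25, n = 4
h = (b - a)/n = 0.437500

Simpson's rule: (h/3)[f(x₀) + 4f(x₁) + 2f(x₂) + ... + f(xₙ)]

x_0 = 0.5000, f(x_0) = 0.666667, coefficient = 1
x_1 = 0.9375, f(x_1) = 0.516129, coefficient = 4
x_2 = 1.3750, f(x_2) = 0.421053, coefficient = 2
x_3 = 1.8125, f(x_3) = 0.355556, coefficient = 4
x_4 = 2.2500, f(x_4) = 0.307692, coefficient = 1

I ≈ (0.437500/3) × 5.303203 = 0.773384
Exact value: 0.773190
Error: 0.000194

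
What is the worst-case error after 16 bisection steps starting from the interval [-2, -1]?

Bisection error bound: |error| ≤ (b-a)/2^n
|error| ≤ (-1 - (-2))/2^16 = 1/2^16
|error| ≤ 0.0000152588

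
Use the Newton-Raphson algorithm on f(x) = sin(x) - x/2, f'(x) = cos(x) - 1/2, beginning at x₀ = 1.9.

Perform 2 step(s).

f(x) = sin(x) - x/2
f'(x) = cos(x) - 1/2
x₀ = 1.9

Newton-Raphson formula: x_{n+1} = x_n - f(x_n)/f'(x_n)

Iteration 1:
  f(1.900000) = -0.003700
  f'(1.900000) = -0.823290
  x_1 = 1.900000 - (-0.003700)/(-0.823290) = 1.895506
Iteration 2:
  f(1.895506) = -0.000010
  f'(1.895506) = -0.819034
  x_2 = 1.895506 - (-0.000010)/(-0.819034) = 1.895494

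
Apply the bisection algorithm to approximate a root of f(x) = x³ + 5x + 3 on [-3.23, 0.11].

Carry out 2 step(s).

f(x) = x³ + 5x + 3
Initial interval: [-3.23, 0.11]

Iteration 1:
  c_1 = (-3.230000 + 0.110000)/2 = -1.560000
  f(c_1) = f(-1.560000) = -8.596416
  f(a) × f(c) ≥ 0, new interval: [-1.560000, 0.110000]
Iteration 2:
  c_2 = (-1.560000 + 0.110000)/2 = -0.725000
  f(c_2) = f(-0.725000) = -1.006078
  f(a) × f(c) ≥ 0, new interval: [-0.725000, 0.110000]

After 2 iteration(s), the approximation is c_2 = -0.725000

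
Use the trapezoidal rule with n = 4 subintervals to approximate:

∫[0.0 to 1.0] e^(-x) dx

f(x) = e^(-x)
a = 0.0, b = 1.0, n = 4
h = (b - a)/n = 0.250000

Trapezoidal rule: (h/2)[f(x₀) + 2f(x₁) + 2f(x₂) + ... + f(xₙ)]

x_0 = 0.0000, f(x_0) = 1.000000, coefficient = 1
x_1 = 0.2500, f(x_1) = 0.778801, coefficient = 2
x_2 = 0.5000, f(x_2) = 0.606531, coefficient = 2
x_3 = 0.7500, f(x_3) = 0.472367, coefficient = 2
x_4 = 1.0000, f(x_4) = 0.367879, coefficient = 1

I ≈ (0.250000/2) × 5.083275 = 0.635409
Exact value: 0.632121
Error: 0.003289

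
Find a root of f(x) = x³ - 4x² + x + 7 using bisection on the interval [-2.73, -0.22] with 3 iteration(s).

f(x) = x³ - 4x² + x + 7
Initial interval: [-2.73, -0.22]

Iteration 1:
  c_1 = (-2.730000 + (-0.220000))/2 = -1.475000
  f(c_1) = f(-1.475000) = -6.386547
  f(a) × f(c) ≥ 0, new interval: [-1.475000, -0.220000]
Iteration 2:
  c_2 = (-1.475000 + (-0.220000))/2 = -0.847500
  f(c_2) = f(-0.847500) = 2.670753
  f(a) × f(c) < 0, new interval: [-1.475000, -0.847500]
Iteration 3:
  c_3 = (-1.475000 + (-0.847500))/2 = -1.161250
  f(c_3) = f(-1.161250) = -1.121204
  f(a) × f(c) ≥ 0, new interval: [-1.161250, -0.847500]

After 3 iteration(s), the approximation is c_3 = -1.161250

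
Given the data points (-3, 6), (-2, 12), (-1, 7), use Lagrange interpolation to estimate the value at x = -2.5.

Lagrange interpolation formula:
P(x) = Σ yᵢ × Lᵢ(x)
where Lᵢ(x) = Π_{j≠i} (x - xⱼ)/(xᵢ - xⱼ)

L_0(-2.5) = (-2.5 - (-2))/(-3 - (-2)) × (-2.5 - (-1))/(-3 - (-1)) = 0.375000
L_1(-2.5) = (-2.5 - (-3))/(-2 - (-3)) × (-2.5 - (-1))/(-2 - (-1)) = 0.750000
L_2(-2.5) = (-2.5 - (-3))/(-1 - (-3)) × (-2.5 - (-2))/(-1 - (-2)) = -0.125000

P(-2.5) = 6×L_0(-2.5) + 12×L_1(-2.5) + 7×L_2(-2.5)
P(-2.5) = 10.375000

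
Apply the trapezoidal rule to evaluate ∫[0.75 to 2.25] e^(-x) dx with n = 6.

f(x) = e^(-x)
a = 0.75, b = 2.25, n = 6
h = (b - a)/n = 0.250000

Trapezoidal rule: (h/2)[f(x₀) + 2f(x₁) + 2f(x₂) + ... + f(xₙ)]

x_0 = 0.7500, f(x_0) = 0.472367, coefficient = 1
x_1 = 1.0000, f(x_1) = 0.367879, coefficient = 2
x_2 = 1.2500, f(x_2) = 0.286505, coefficient = 2
x_3 = 1.5000, f(x_3) = 0.223130, coefficient = 2
x_4 = 1.7500, f(x_4) = 0.173774, coefficient = 2
x_5 = 2.0000, f(x_5) = 0.135335, coefficient = 2
x_6 = 2.2500, f(x_6) = 0.105399, coefficient = 1

I ≈ (0.250000/2) × 2.951013 = 0.368877
Exact value: 0.366967
Error: 0.001909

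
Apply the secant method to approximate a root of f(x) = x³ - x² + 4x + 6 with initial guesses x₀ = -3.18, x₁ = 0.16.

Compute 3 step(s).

f(x) = x³ - x² + 4x + 6
x₀ = -3.18, x₁ = 0.16

Secant formula: x_{n+1} = x_n - f(x_n)(x_n - x_{n-1})/(f(x_n) - f(x_{n-1}))

Iteration 1:
  f(-3.180000) = -48.989832
  f(0.160000) = 6.618496
  x_2 = 0.160000 - 6.618496×(0.160000 - (-3.180000))/(6.618496 - (-48.989832))
       = -0.237526
Iteration 2:
  f(0.160000) = 6.618496
  f(-0.237526) = 4.980075
  x_3 = -0.237526 - 4.980075×(-0.237526 - 0.160000)/(4.980075 - 6.618496)
       = -1.445830
Iteration 3:
  f(-0.237526) = 4.980075
  f(-1.445830) = -4.896149
  x_4 = -1.445830 - (-4.896149)×(-1.445830 - (-0.237526))/(-4.896149 - 4.980075)
       = -0.846812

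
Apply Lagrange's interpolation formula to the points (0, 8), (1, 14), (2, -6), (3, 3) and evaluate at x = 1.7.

Lagrange interpolation formula:
P(x) = Σ yᵢ × Lᵢ(x)
where Lᵢ(x) = Π_{j≠i} (x - xⱼ)/(xᵢ - xⱼ)

L_0(1.7) = (1.7 - 1)/(0 - 1) × (1.7 - 2)/(0 - 2) × (1.7 - 3)/(0 - 3) = -0.045500
L_1(1.7) = (1.7 - 0)/(1 - 0) × (1.7 - 2)/(1 - 2) × (1.7 - 3)/(1 - 3) = 0.331500
L_2(1.7) = (1.7 - 0)/(2 - 0) × (1.7 - 1)/(2 - 1) × (1.7 - 3)/(2 - 3) = 0.773500
L_3(1.7) = (1.7 - 0)/(3 - 0) × (1.7 - 1)/(3 - 1) × (1.7 - 2)/(3 - 2) = -0.059500

P(1.7) = 8×L_0(1.7) + 14×L_1(1.7) + (-6)×L_2(1.7) + 3×L_3(1.7)
P(1.7) = -0.542500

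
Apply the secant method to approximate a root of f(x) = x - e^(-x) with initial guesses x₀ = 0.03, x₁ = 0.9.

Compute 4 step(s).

f(x) = x - e^(-x)
x₀ = 0.03, x₁ = 0.9

Secant formula: x_{n+1} = x_n - f(x_n)(x_n - x_{n-1})/(f(x_n) - f(x_{n-1}))

Iteration 1:
  f(0.030000) = -0.940446
  f(0.900000) = 0.493430
  x_2 = 0.900000 - 0.493430×(0.900000 - 0.030000)/(0.493430 - (-0.940446))
       = 0.600613
Iteration 2:
  f(0.900000) = 0.493430
  f(0.600613) = 0.052137
  x_3 = 0.600613 - 0.052137×(0.600613 - 0.900000)/(0.052137 - 0.493430)
       = 0.565241
Iteration 3:
  f(0.600613) = 0.052137
  f(0.565241) = -0.002982
  x_4 = 0.565241 - (-0.002982)×(0.565241 - 0.600613)/(-0.002982 - 0.052137)
       = 0.567155
Iteration 4:
  f(0.565241) = -0.002982
  f(0.567155) = 0.000018
  x_5 = 0.567155 - 0.000018×(0.567155 - 0.565241)/(0.000018 - (-0.002982))
       = 0.567143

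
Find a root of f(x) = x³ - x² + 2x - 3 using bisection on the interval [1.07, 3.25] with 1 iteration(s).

f(x) = x³ - x² + 2x - 3
Initial interval: [1.07, 3.25]

Iteration 1:
  c_1 = (1.070000 + 3.250000)/2 = 2.160000
  f(c_1) = f(2.160000) = 6.732096
  f(a) × f(c) < 0, new interval: [1.070000, 2.160000]

After 1 iteration(s), the approximation is c_1 = 2.160000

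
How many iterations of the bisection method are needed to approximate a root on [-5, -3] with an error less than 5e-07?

We need (b-a)/2^n ≤ 5e-07
(-3 - (-5))/2^n ≤ 5e-07
2/2^n ≤ 5e-07
2^n ≥ 4000000
n ≥ log₂(4000000) = 21.93
n ≥ 22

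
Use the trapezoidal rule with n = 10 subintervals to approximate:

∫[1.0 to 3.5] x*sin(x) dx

f(x) = x*sin(x)
a = 1.0, b = 3.5, n = 10
h = (b - a)/n = 0.250000

Trapezoidal rule: (h/2)[f(x₀) + 2f(x₁) + 2f(x₂) + ... + f(xₙ)]

x_0 = 1.0000, f(x_0) = 0.841471, coefficient = 1
x_1 = 1.2500, f(x_1) = 1.186231, coefficient = 2
x_2 = 1.5000, f(x_2) = 1.496242, coefficient = 2
x_3 = 1.7500, f(x_3) = 1.721975, coefficient = 2
x_4 = 2.0000, f(x_4) = 1.818595, coefficient = 2
x_5 = 2.2500, f(x_5) = 1.750665, coefficient = 2
x_6 = 2.5000, f(x_6) = 1.496180, coefficient = 2
x_7 = 2.7500, f(x_7) = 1.049568, coefficient = 2
x_8 = 3.0000, f(x_8) = 0.423360, coefficient = 2
x_9 = 3.2500, f(x_9) = -0.351634, coefficient = 2
x_10 = 3.5000, f(x_10) = -1.227741, coefficient = 1

I ≈ (0.250000/2) × 20.796094 = 2.599512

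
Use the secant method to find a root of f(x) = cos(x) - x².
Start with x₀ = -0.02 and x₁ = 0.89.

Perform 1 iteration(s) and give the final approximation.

f(x) = cos(x) - x²
x₀ = -0.02, x₁ = 0.89

Secant formula: x_{n+1} = x_n - f(x_n)(x_n - x_{n-1})/(f(x_n) - f(x_{n-1}))

Iteration 1:
  f(-0.020000) = 0.999400
  f(0.890000) = -0.162688
  x_2 = 0.890000 - (-0.162688)×(0.890000 - (-0.020000))/(-0.162688 - 0.999400)
       = 0.762603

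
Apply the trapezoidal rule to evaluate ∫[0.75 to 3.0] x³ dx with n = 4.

f(x) = x³
a = 0.75, b = 3.0, n = 4
h = (b - a)/n = 0.562500

Trapezoidal rule: (h/2)[f(x₀) + 2f(x₁) + 2f(x₂) + ... + f(xₙ)]

x_0 = 0.7500, f(x_0) = 0.421875, coefficient = 1
x_1 = 1.3125, f(x_1) = 2.260986, coefficient = 2
x_2 = 1.8750, f(x_2) = 6.591797, coefficient = 2
x_3 = 2.4375, f(x_3) = 14.482178, coefficient = 2
x_4 = 3.0000, f(x_4) = 27.000000, coefficient = 1

I ≈ (0.562500/2) × 74.091797 = 20.838318
Exact value: 20.170898
Error: 0.667419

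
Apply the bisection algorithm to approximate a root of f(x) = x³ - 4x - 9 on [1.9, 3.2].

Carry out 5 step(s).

f(x) = x³ - 4x - 9
Initial interval: [1.9, 3.2]

Iteration 1:
  c_1 = (1.900000 + 3.200000)/2 = 2.550000
  f(c_1) = f(2.550000) = -2.618625
  f(a) × f(c) ≥ 0, new interval: [2.550000, 3.200000]
Iteration 2:
  c_2 = (2.550000 + 3.200000)/2 = 2.875000
  f(c_2) = f(2.875000) = 3.263672
  f(a) × f(c) < 0, new interval: [2.550000, 2.875000]
Iteration 3:
  c_3 = (2.550000 + 2.875000)/2 = 2.712500
  f(c_3) = f(2.712500) = 0.107643
  f(a) × f(c) < 0, new interval: [2.550000, 2.712500]
Iteration 4:
  c_4 = (2.550000 + 2.712500)/2 = 2.631250
  f(c_4) = f(2.631250) = -1.307602
  f(a) × f(c) ≥ 0, new interval: [2.631250, 2.712500]
Iteration 5:
  c_5 = (2.631250 + 2.712500)/2 = 2.671875
  f(c_5) = f(2.671875) = -0.613209
  f(a) × f(c) ≥ 0, new interval: [2.671875, 2.712500]

After 5 iteration(s), the approximation is c_5 = 2.671875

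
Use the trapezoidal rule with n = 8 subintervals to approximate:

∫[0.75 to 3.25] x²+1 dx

f(x) = x²+1
a = 0.75, b = 3.25, n = 8
h = (b - a)/n = 0.312500

Trapezoidal rule: (h/2)[f(x₀) + 2f(x₁) + 2f(x₂) + ... + f(xₙ)]

x_0 = 0.7500, f(x_0) = 1.562500, coefficient = 1
x_1 = 1.0625, f(x_1) = 2.128906, coefficient = 2
x_2 = 1.3750, f(x_2) = 2.890625, coefficient = 2
x_3 = 1.6875, f(x_3) = 3.847656, coefficient = 2
x_4 = 2.0000, f(x_4) = 5.000000, coefficient = 2
x_5 = 2.3125, f(x_5) = 6.347656, coefficient = 2
x_6 = 2.6250, f(x_6) = 7.890625, coefficient = 2
x_7 = 2.9375, f(x_7) = 9.628906, coefficient = 2
x_8 = 3.2500, f(x_8) = 11.562500, coefficient = 1

I ≈ (0.312500/2) × 88.593750 = 13.842773
Exact value: 13.802083
Error: 0.040690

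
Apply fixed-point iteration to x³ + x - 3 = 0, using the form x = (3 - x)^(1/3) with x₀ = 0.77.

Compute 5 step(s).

Equation: x³ + x - 3 = 0
Fixed-point form: x = (3 - x)^(1/3)
x₀ = 0.77

x_1 = g(0.770000) = 1.306477
x_2 = g(1.306477) = 1.191966
x_3 = g(1.191966) = 1.218248
x_4 = g(1.218248) = 1.212316
x_5 = g(1.212316) = 1.213660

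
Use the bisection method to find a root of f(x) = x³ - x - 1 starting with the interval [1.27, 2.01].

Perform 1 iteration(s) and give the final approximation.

f(x) = x³ - x - 1
Initial interval: [1.27, 2.01]

Iteration 1:
  c_1 = (1.270000 + 2.010000)/2 = 1.640000
  f(c_1) = f(1.640000) = 1.770944
  f(a) × f(c) < 0, new interval: [1.270000, 1.640000]

After 1 iteration(s), the approximation is c_1 = 1.640000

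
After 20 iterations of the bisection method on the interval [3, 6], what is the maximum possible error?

Bisection error bound: |error| ≤ (b-a)/2^n
|error| ≤ (6 - 3)/2^20 = 3/2^20
|error| ≤ 0.0000028610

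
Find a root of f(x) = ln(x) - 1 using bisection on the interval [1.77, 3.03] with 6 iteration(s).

f(x) = ln(x) - 1
Initial interval: [1.77, 3.03]

Iteration 1:
  c_1 = (1.770000 + 3.030000)/2 = 2.400000
  f(c_1) = f(2.400000) = -0.124531
  f(a) × f(c) ≥ 0, new interval: [2.400000, 3.030000]
Iteration 2:
  c_2 = (2.400000 + 3.030000)/2 = 2.715000
  f(c_2) = f(2.715000) = -0.001208
  f(a) × f(c) ≥ 0, new interval: [2.715000, 3.030000]
Iteration 3:
  c_3 = (2.715000 + 3.030000)/2 = 2.872500
  f(c_3) = f(2.872500) = 0.055183
  f(a) × f(c) < 0, new interval: [2.715000, 2.872500]
Iteration 4:
  c_4 = (2.715000 + 2.872500)/2 = 2.793750
  f(c_4) = f(2.793750) = 0.027385
  f(a) × f(c) < 0, new interval: [2.715000, 2.793750]
Iteration 5:
  c_5 = (2.715000 + 2.793750)/2 = 2.754375
  f(c_5) = f(2.754375) = 0.013191
  f(a) × f(c) < 0, new interval: [2.715000, 2.754375]
Iteration 6:
  c_6 = (2.715000 + 2.754375)/2 = 2.734687
  f(c_6) = f(2.734687) = 0.006017
  f(a) × f(c) < 0, new interval: [2.715000, 2.734687]

After 6 iteration(s), the approximation is c_6 = 2.734687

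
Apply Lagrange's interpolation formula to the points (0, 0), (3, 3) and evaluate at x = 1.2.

Lagrange interpolation formula:
P(x) = Σ yᵢ × Lᵢ(x)
where Lᵢ(x) = Π_{j≠i} (x - xⱼ)/(xᵢ - xⱼ)

L_0(1.2) = (1.2 - 3)/(0 - 3) = 0.600000
L_1(1.2) = (1.2 - 0)/(3 - 0) = 0.400000

P(1.2) = 0×L_0(1.2) + 3×L_1(1.2)
P(1.2) = 1.200000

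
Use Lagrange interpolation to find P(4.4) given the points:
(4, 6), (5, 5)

Lagrange interpolation formula:
P(x) = Σ yᵢ × Lᵢ(x)
where Lᵢ(x) = Π_{j≠i} (x - xⱼ)/(xᵢ - xⱼ)

L_0(4.4) = (4.4 - 5)/(4 - 5) = 0.600000
L_1(4.4) = (4.4 - 4)/(5 - 4) = 0.400000

P(4.4) = 6×L_0(4.4) + 5×L_1(4.4)
P(4.4) = 5.600000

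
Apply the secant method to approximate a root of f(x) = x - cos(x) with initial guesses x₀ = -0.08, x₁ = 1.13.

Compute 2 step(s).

f(x) = x - cos(x)
x₀ = -0.08, x₁ = 1.13

Secant formula: x_{n+1} = x_n - f(x_n)(x_n - x_{n-1})/(f(x_n) - f(x_{n-1}))

Iteration 1:
  f(-0.080000) = -1.076802
  f(1.130000) = 0.703340
  x_2 = 1.130000 - 0.703340×(1.130000 - (-0.080000))/(0.703340 - (-1.076802))
       = 0.651925
Iteration 2:
  f(1.130000) = 0.703340
  f(0.651925) = -0.142993
  x_3 = 0.651925 - (-0.142993)×(0.651925 - 1.130000)/(-0.142993 - 0.703340)
       = 0.732698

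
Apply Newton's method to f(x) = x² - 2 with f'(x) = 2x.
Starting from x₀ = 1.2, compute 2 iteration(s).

f(x) = x² - 2
f'(x) = 2x
x₀ = 1.2

Newton-Raphson formula: x_{n+1} = x_n - f(x_n)/f'(x_n)

Iteration 1:
  f(1.200000) = -0.560000
  f'(1.200000) = 2.400000
  x_1 = 1.200000 - (-0.560000)/2.400000 = 1.433333
Iteration 2:
  f(1.433333) = 0.054444
  f'(1.433333) = 2.866667
  x_2 = 1.433333 - 0.054444/2.866667 = 1.414341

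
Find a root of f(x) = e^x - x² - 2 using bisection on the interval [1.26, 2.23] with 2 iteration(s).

f(x) = e^x - x² - 2
Initial interval: [1.26, 2.23]

Iteration 1:
  c_1 = (1.260000 + 2.230000)/2 = 1.745000
  f(c_1) = f(1.745000) = 0.680876
  f(a) × f(c) < 0, new interval: [1.260000, 1.745000]
Iteration 2:
  c_2 = (1.260000 + 1.745000)/2 = 1.502500
  f(c_2) = f(1.502500) = 0.235401
  f(a) × f(c) < 0, new interval: [1.260000, 1.502500]

After 2 iteration(s), the approximation is c_2 = 1.502500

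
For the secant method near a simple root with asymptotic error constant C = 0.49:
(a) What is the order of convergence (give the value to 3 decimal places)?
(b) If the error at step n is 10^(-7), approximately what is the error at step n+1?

(a) Secant method has superlinear convergence with order φ = (1+√5)/2 ≈ 1.618.
    This means |e_{n+1}| ≈ C|e_n|^1.618.

(b) With |e_n| = 10^(-7) and C = 0.49:
    |e_{n+1}| ≈ 0.49 × (10^(-7))^1.618 = 0.49 × 10^(-11.33)

(a) ≈ 1.618 (golden ratio); (b) |e_{n+1}| ≈ 2.312e-12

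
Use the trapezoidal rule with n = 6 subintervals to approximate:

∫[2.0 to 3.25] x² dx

f(x) = x²
a = 2.0, b = 3.25, n = 6
h = (b - a)/n = 0.208333

Trapezoidal rule: (h/2)[f(x₀) + 2f(x₁) + 2f(x₂) + ... + f(xₙ)]

x_0 = 2.0000, f(x_0) = 4.000000, coefficient = 1
x_1 = 2.2083, f(x_1) = 4.876736, coefficient = 2
x_2 = 2.4167, f(x_2) = 5.840278, coefficient = 2
x_3 = 2.6250, f(x_3) = 6.890625, coefficient = 2
x_4 = 2.8333, f(x_4) = 8.027778, coefficient = 2
x_5 = 3.0417, f(x_5) = 9.251736, coefficient = 2
x_6 = 3.2500, f(x_6) = 10.562500, coefficient = 1

I ≈ (0.208333/2) × 84.336806 = 8.785084
Exact value: 8.776042
Error: 0.009042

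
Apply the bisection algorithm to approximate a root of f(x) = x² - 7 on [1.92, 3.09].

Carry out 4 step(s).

f(x) = x² - 7
Initial interval: [1.92, 3.09]

Iteration 1:
  c_1 = (1.920000 + 3.090000)/2 = 2.505000
  f(c_1) = f(2.505000) = -0.724975
  f(a) × f(c) ≥ 0, new interval: [2.505000, 3.090000]
Iteration 2:
  c_2 = (2.505000 + 3.090000)/2 = 2.797500
  f(c_2) = f(2.797500) = 0.826006
  f(a) × f(c) < 0, new interval: [2.505000, 2.797500]
Iteration 3:
  c_3 = (2.505000 + 2.797500)/2 = 2.651250
  f(c_3) = f(2.651250) = 0.029127
  f(a) × f(c) < 0, new interval: [2.505000, 2.651250]
Iteration 4:
  c_4 = (2.505000 + 2.651250)/2 = 2.578125
  f(c_4) = f(2.578125) = -0.353271
  f(a) × f(c) ≥ 0, new interval: [2.578125, 2.651250]

After 4 iteration(s), the approximation is c_4 = 2.578125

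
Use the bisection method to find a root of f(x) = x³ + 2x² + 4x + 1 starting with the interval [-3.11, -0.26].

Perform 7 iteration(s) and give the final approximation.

f(x) = x³ + 2x² + 4x + 1
Initial interval: [-3.11, -0.26]

Iteration 1:
  c_1 = (-3.110000 + (-0.260000))/2 = -1.685000
  f(c_1) = f(-1.685000) = -4.845644
  f(a) × f(c) ≥ 0, new interval: [-1.685000, -0.260000]
Iteration 2:
  c_2 = (-1.685000 + (-0.260000))/2 = -0.972500
  f(c_2) = f(-0.972500) = -1.918235
  f(a) × f(c) ≥ 0, new interval: [-0.972500, -0.260000]
Iteration 3:
  c_3 = (-0.972500 + (-0.260000))/2 = -0.616250
  f(c_3) = f(-0.616250) = -0.939501
  f(a) × f(c) ≥ 0, new interval: [-0.616250, -0.260000]
Iteration 4:
  c_4 = (-0.616250 + (-0.260000))/2 = -0.438125
  f(c_4) = f(-0.438125) = -0.452693
  f(a) × f(c) ≥ 0, new interval: [-0.438125, -0.260000]
Iteration 5:
  c_5 = (-0.438125 + (-0.260000))/2 = -0.349062
  f(c_5) = f(-0.349062) = -0.195092
  f(a) × f(c) ≥ 0, new interval: [-0.349062, -0.260000]
Iteration 6:
  c_6 = (-0.349062 + (-0.260000))/2 = -0.304531
  f(c_6) = f(-0.304531) = -0.060888
  f(a) × f(c) ≥ 0, new interval: [-0.304531, -0.260000]
Iteration 7:
  c_7 = (-0.304531 + (-0.260000))/2 = -0.282266
  f(c_7) = f(-0.282266) = 0.007796
  f(a) × f(c) < 0, new interval: [-0.304531, -0.282266]

After 7 iteration(s), the approximation is c_7 = -0.282266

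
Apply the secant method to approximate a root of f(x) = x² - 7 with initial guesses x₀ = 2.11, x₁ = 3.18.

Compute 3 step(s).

f(x) = x² - 7
x₀ = 2.11, x₁ = 3.18

Secant formula: x_{n+1} = x_n - f(x_n)(x_n - x_{n-1})/(f(x_n) - f(x_{n-1}))

Iteration 1:
  f(2.110000) = -2.547900
  f(3.180000) = 3.112400
  x_2 = 3.180000 - 3.112400×(3.180000 - 2.110000)/(3.112400 - (-2.547900))
       = 2.591645
Iteration 2:
  f(3.180000) = 3.112400
  f(2.591645) = -0.283378
  x_3 = 2.591645 - (-0.283378)×(2.591645 - 3.180000)/(-0.283378 - 3.112400)
       = 2.640743
Iteration 3:
  f(2.591645) = -0.283378
  f(2.640743) = -0.026477
  x_4 = 2.640743 - (-0.026477)×(2.640743 - 2.591645)/(-0.026477 - (-0.283378))
       = 2.645803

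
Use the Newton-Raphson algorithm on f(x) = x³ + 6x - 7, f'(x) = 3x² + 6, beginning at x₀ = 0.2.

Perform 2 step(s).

f(x) = x³ + 6x - 7
f'(x) = 3x² + 6
x₀ = 0.2

Newton-Raphson formula: x_{n+1} = x_n - f(x_n)/f'(x_n)

Iteration 1:
  f(0.200000) = -5.792000
  f'(0.200000) = 6.120000
  x_1 = 0.200000 - (-5.792000)/6.120000 = 1.146405
Iteration 2:
  f(1.146405) = 1.385089
  f'(1.146405) = 9.942735
  x_2 = 1.146405 - 1.385089/9.942735 = 1.007099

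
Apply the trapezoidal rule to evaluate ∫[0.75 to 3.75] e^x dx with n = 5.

f(x) = e^x
a = 0.75, b = 3.75, n = 5
h = (b - a)/n = 0.600000

Trapezoidal rule: (h/2)[f(x₀) + 2f(x₁) + 2f(x₂) + ... + f(xₙ)]

x_0 = 0.7500, f(x_0) = 2.117000, coefficient = 1
x_1 = 1.3500, f(x_1) = 3.857426, coefficient = 2
x_2 = 1.9500, f(x_2) = 7.028688, coefficient = 2
x_3 = 2.5500, f(x_3) = 12.807104, coefficient = 2
x_4 = 3.1500, f(x_4) = 23.336065, coefficient = 2
x_5 = 3.7500, f(x_5) = 42.521082, coefficient = 1

I ≈ (0.600000/2) × 138.696645 = 41.608993
Exact value: 40.404082
Error: 1.204912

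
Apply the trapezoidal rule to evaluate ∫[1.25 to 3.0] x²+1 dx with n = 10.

f(x) = x²+1
a = 1.25, b = 3.0, n = 10
h = (b - a)/n = 0.175000

Trapezoidal rule: (h/2)[f(x₀) + 2f(x₁) + 2f(x₂) + ... + f(xₙ)]

x_0 = 1.2500, f(x_0) = 2.562500, coefficient = 1
x_1 = 1.4250, f(x_1) = 3.030625, coefficient = 2
x_2 = 1.6000, f(x_2) = 3.560000, coefficient = 2
x_3 = 1.7750, f(x_3) = 4.150625, coefficient = 2
x_4 = 1.9500, f(x_4) = 4.802500, coefficient = 2
x_5 = 2.1250, f(x_5) = 5.515625, coefficient = 2
x_6 = 2.3000, f(x_6) = 6.290000, coefficient = 2
x_7 = 2.4750, f(x_7) = 7.125625, coefficient = 2
x_8 = 2.6500, f(x_8) = 8.022500, coefficient = 2
x_9 = 2.8250, f(x_9) = 8.980625, coefficient = 2
x_10 = 3.0000, f(x_10) = 10.000000, coefficient = 1

I ≈ (0.175000/2) × 115.518750 = 10.107891
Exact value: 10.098958
Error: 0.008932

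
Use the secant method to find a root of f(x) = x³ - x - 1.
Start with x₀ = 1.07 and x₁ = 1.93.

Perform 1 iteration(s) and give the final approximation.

f(x) = x³ - x - 1
x₀ = 1.07, x₁ = 1.93

Secant formula: x_{n+1} = x_n - f(x_n)(x_n - x_{n-1})/(f(x_n) - f(x_{n-1}))

Iteration 1:
  f(1.070000) = -0.844957
  f(1.930000) = 4.259057
  x_2 = 1.930000 - 4.259057×(1.930000 - 1.070000)/(4.259057 - (-0.844957))
       = 1.212371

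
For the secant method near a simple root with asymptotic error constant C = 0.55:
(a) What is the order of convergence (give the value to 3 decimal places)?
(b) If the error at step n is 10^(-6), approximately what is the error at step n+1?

(a) Secant method has superlinear convergence with order φ = (1+√5)/2 ≈ 1.618.
    This means |e_{n+1}| ≈ C|e_n|^1.618.

(b) With |e_n| = 10^(-6) and C = 0.55:
    |e_{n+1}| ≈ 0.55 × (10^(-6))^1.618 = 0.55 × 10^(-9.71)

(a) ≈ 1.618 (golden ratio); (b) |e_{n+1}| ≈ 1.077e-10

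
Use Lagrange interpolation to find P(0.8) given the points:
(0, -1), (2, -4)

Lagrange interpolation formula:
P(x) = Σ yᵢ × Lᵢ(x)
where Lᵢ(x) = Π_{j≠i} (x - xⱼ)/(xᵢ - xⱼ)

L_0(0.8) = (0.8 - 2)/(0 - 2) = 0.600000
L_1(0.8) = (0.8 - 0)/(2 - 0) = 0.400000

P(0.8) = (-1)×L_0(0.8) + (-4)×L_1(0.8)
P(0.8) = -2.200000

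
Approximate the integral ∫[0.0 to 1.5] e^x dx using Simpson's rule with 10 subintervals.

f(x) = e^x
a = 0.0, b = 1.5, n = 10
h = (b - a)/n = 0.150000

Simpson's rule: (h/3)[f(x₀) + 4f(x₁) + 2f(x₂) + ... + f(xₙ)]

x_0 = 0.0000, f(x_0) = 1.000000, coefficient = 1
x_1 = 0.1500, f(x_1) = 1.161834, coefficient = 4
x_2 = 0.3000, f(x_2) = 1.349859, coefficient = 2
x_3 = 0.4500, f(x_3) = 1.568312, coefficient = 4
x_4 = 0.6000, f(x_4) = 1.822119, coefficient = 2
x_5 = 0.7500, f(x_5) = 2.117000, coefficient = 4
x_6 = 0.9000, f(x_6) = 2.459603, coefficient = 2
x_7 = 1.0500, f(x_7) = 2.857651, coefficient = 4
x_8 = 1.2000, f(x_8) = 3.320117, coefficient = 2
x_9 = 1.3500, f(x_9) = 3.857426, coefficient = 4
x_10 = 1.5000, f(x_10) = 4.481689, coefficient = 1

I ≈ (0.150000/3) × 69.633977 = 3.481699
Exact value: 3.481689
Error: 0.000010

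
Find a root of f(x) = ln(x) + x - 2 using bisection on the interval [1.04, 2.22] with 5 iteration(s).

f(x) = ln(x) + x - 2
Initial interval: [1.04, 2.22]

Iteration 1:
  c_1 = (1.040000 + 2.220000)/2 = 1.630000
  f(c_1) = f(1.630000) = 0.118580
  f(a) × f(c) < 0, new interval: [1.040000, 1.630000]
Iteration 2:
  c_2 = (1.040000 + 1.630000)/2 = 1.335000
  f(c_2) = f(1.335000) = -0.376069
  f(a) × f(c) ≥ 0, new interval: [1.335000, 1.630000]
Iteration 3:
  c_3 = (1.335000 + 1.630000)/2 = 1.482500
  f(c_3) = f(1.482500) = -0.123770
  f(a) × f(c) ≥ 0, new interval: [1.482500, 1.630000]
Iteration 4:
  c_4 = (1.482500 + 1.630000)/2 = 1.556250
  f(c_4) = f(1.556250) = -0.001471
  f(a) × f(c) ≥ 0, new interval: [1.556250, 1.630000]
Iteration 5:
  c_5 = (1.556250 + 1.630000)/2 = 1.593125
  f(c_5) = f(1.593125) = 0.058822
  f(a) × f(c) < 0, new interval: [1.556250, 1.593125]

After 5 iteration(s), the approximation is c_5 = 1.593125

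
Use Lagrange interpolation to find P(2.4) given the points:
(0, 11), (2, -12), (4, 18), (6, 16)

Lagrange interpolation formula:
P(x) = Σ yᵢ × Lᵢ(x)
where Lᵢ(x) = Π_{j≠i} (x - xⱼ)/(xᵢ - xⱼ)

L_0(2.4) = (2.4 - 2)/(0 - 2) × (2.4 - 4)/(0 - 4) × (2.4 - 6)/(0 - 6) = -0.048000
L_1(2.4) = (2.4 - 0)/(2 - 0) × (2.4 - 4)/(2 - 4) × (2.4 - 6)/(2 - 6) = 0.864000
L_2(2.4) = (2.4 - 0)/(4 - 0) × (2.4 - 2)/(4 - 2) × (2.4 - 6)/(4 - 6) = 0.216000
L_3(2.4) = (2.4 - 0)/(6 - 0) × (2.4 - 2)/(6 - 2) × (2.4 - 4)/(6 - 4) = -0.032000

P(2.4) = 11×L_0(2.4) + (-12)×L_1(2.4) + 18×L_2(2.4) + 16×L_3(2.4)
P(2.4) = -7.520000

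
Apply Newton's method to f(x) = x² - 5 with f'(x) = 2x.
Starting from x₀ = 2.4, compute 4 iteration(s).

f(x) = x² - 5
f'(x) = 2x
x₀ = 2.4

Newton-Raphson formula: x_{n+1} = x_n - f(x_n)/f'(x_n)

Iteration 1:
  f(2.400000) = 0.760000
  f'(2.400000) = 4.800000
  x_1 = 2.400000 - 0.760000/4.800000 = 2.241667
Iteration 2:
  f(2.241667) = 0.025069
  f'(2.241667) = 4.483333
  x_2 = 2.241667 - 0.025069/4.483333 = 2.236075
Iteration 3:
  f(2.236075) = 0.000031
  f'(2.236075) = 4.472150
  x_3 = 2.236075 - 0.000031/4.472150 = 2.236068
Iteration 4:
  f(2.236068) = 0.000000
  f'(2.236068) = 4.472136
  x_4 = 2.236068 - 0.000000/4.472136 = 2.236068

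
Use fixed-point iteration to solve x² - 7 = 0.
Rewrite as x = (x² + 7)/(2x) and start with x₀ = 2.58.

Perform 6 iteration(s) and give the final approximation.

Equation: x² - 7 = 0
Fixed-point form: x = (x² + 7)/(2x)
x₀ = 2.58

x_1 = g(2.580000) = 2.646589
x_2 = g(2.646589) = 2.645751
x_3 = g(2.645751) = 2.645751
x_4 = g(2.645751) = 2.645751
x_5 = g(2.645751) = 2.645751
x_6 = g(2.645751) = 2.645751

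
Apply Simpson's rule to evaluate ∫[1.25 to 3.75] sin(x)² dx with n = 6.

f(x) = sin(x)²
a = 1.25, b = 3.75, n = 6
h = (b - a)/n = 0.416667

Simpson's rule: (h/3)[f(x₀) + 4f(x₁) + 2f(x₂) + ... + f(xₙ)]

x_0 = 1.2500, f(x_0) = 0.900572, coefficient = 1
x_1 = 1.6667, f(x_1) = 0.990837, coefficient = 4
x_2 = 2.0833, f(x_2) = 0.759518, coefficient = 2
x_3 = 2.5000, f(x_3) = 0.358169, coefficient = 4
x_4 = 2.9167, f(x_4) = 0.049744, coefficient = 2
x_5 = 3.3333, f(x_5) = 0.036316, coefficient = 4
x_6 = 3.7500, f(x_6) = 0.326682, coefficient = 1

I ≈ (0.416667/3) × 8.387067 = 1.164870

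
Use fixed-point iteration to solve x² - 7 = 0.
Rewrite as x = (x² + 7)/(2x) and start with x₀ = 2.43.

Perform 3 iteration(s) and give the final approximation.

Equation: x² - 7 = 0
Fixed-point form: x = (x² + 7)/(2x)
x₀ = 2.43

x_1 = g(2.430000) = 2.655329
x_2 = g(2.655329) = 2.645769
x_3 = g(2.645769) = 2.645751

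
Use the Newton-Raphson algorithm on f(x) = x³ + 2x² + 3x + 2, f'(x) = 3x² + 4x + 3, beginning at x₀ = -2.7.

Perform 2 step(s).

f(x) = x³ + 2x² + 3x + 2
f'(x) = 3x² + 4x + 3
x₀ = -2.7

Newton-Raphson formula: x_{n+1} = x_n - f(x_n)/f'(x_n)

Iteration 1:
  f(-2.700000) = -11.203000
  f'(-2.700000) = 14.070000
  x_1 = -2.700000 - (-11.203000)/14.070000 = -1.903767
Iteration 2:
  f(-1.903767) = -3.362520
  f'(-1.903767) = 6.257917
  x_2 = -1.903767 - (-3.362520)/6.257917 = -1.366444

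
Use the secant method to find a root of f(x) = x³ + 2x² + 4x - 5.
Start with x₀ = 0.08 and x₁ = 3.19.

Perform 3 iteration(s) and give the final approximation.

f(x) = x³ + 2x² + 4x - 5
x₀ = 0.08, x₁ = 3.19

Secant formula: x_{n+1} = x_n - f(x_n)(x_n - x_{n-1})/(f(x_n) - f(x_{n-1}))

Iteration 1:
  f(0.080000) = -4.666688
  f(3.190000) = 60.573959
  x_2 = 3.190000 - 60.573959×(3.190000 - 0.080000)/(60.573959 - (-4.666688))
       = 0.302459
Iteration 2:
  f(3.190000) = 60.573959
  f(0.302459) = -3.579529
  x_3 = 0.302459 - (-3.579529)×(0.302459 - 3.190000)/(-3.579529 - 60.573959)
       = 0.463574
Iteration 3:
  f(0.302459) = -3.579529
  f(0.463574) = -2.616282
  x_4 = 0.463574 - (-2.616282)×(0.463574 - 0.302459)/(-2.616282 - (-3.579529))
       = 0.901177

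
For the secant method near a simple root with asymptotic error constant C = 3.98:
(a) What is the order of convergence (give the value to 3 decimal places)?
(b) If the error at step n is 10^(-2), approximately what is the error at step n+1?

(a) Secant method has superlinear convergence with order φ = (1+√5)/2 ≈ 1.618.
    This means |e_{n+1}| ≈ C|e_n|^1.618.

(b) With |e_n| = 10^(-2) and C = 3.98:
    |e_{n+1}| ≈ 3.98 × (10^(-2))^1.618 = 3.98 × 10^(-3.24)

(a) ≈ 1.618 (golden ratio); (b) |e_{n+1}| ≈ 2.311e-03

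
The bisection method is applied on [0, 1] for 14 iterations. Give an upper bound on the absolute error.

Bisection error bound: |error| ≤ (b-a)/2^n
|error| ≤ (1 - 0)/2^14 = 1/2^14
|error| ≤ 0.0000610352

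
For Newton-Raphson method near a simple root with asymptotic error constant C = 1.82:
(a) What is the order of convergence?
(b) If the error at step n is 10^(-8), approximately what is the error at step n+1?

(a) Newton-Raphson has quadratic (order 2) convergence near simple roots.
    This means |e_{n+1}| ≈ C|e_n|².

(b) With |e_n| = 10^(-8) and C = 1.82:
    |e_{n+1}| ≈ 1.82 × (10^(-8))² = 1.82 × 10^(-16)

(a) 2 (quadratic); (b) |e_{n+1}| ≈ 1.820e-16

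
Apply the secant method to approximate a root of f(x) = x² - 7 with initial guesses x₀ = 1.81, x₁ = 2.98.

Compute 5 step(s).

f(x) = x² - 7
x₀ = 1.81, x₁ = 2.98

Secant formula: x_{n+1} = x_n - f(x_n)(x_n - x_{n-1})/(f(x_n) - f(x_{n-1}))

Iteration 1:
  f(1.810000) = -3.723900
  f(2.980000) = 1.880400
  x_2 = 2.980000 - 1.880400×(2.980000 - 1.810000)/(1.880400 - (-3.723900))
       = 2.587432
Iteration 2:
  f(2.980000) = 1.880400
  f(2.587432) = -0.305195
  x_3 = 2.587432 - (-0.305195)×(2.587432 - 2.980000)/(-0.305195 - 1.880400)
       = 2.642250
Iteration 3:
  f(2.587432) = -0.305195
  f(2.642250) = -0.018515
  x_4 = 2.642250 - (-0.018515)×(2.642250 - 2.587432)/(-0.018515 - (-0.305195))
       = 2.645790
Iteration 4:
  f(2.642250) = -0.018515
  f(2.645790) = 0.000207
  x_5 = 2.645790 - 0.000207×(2.645790 - 2.642250)/(0.000207 - (-0.018515))
       = 2.645751
Iteration 5:
  f(2.645790) = 0.000207
  f(2.645751) = 0.000000
  x_6 = 2.645751 - 0.000000×(2.645751 - 2.645790)/(0.000000 - 0.000207)
       = 2.645751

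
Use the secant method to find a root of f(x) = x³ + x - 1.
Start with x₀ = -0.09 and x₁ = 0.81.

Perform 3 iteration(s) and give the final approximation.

f(x) = x³ + x - 1
x₀ = -0.09, x₁ = 0.81

Secant formula: x_{n+1} = x_n - f(x_n)(x_n - x_{n-1})/(f(x_n) - f(x_{n-1}))

Iteration 1:
  f(-0.090000) = -1.090729
  f(0.810000) = 0.341441
  x_2 = 0.810000 - 0.341441×(0.810000 - (-0.090000))/(0.341441 - (-1.090729))
       = 0.595433
Iteration 2:
  f(0.810000) = 0.341441
  f(0.595433) = -0.193463
  x_3 = 0.595433 - (-0.193463)×(0.595433 - 0.810000)/(-0.193463 - 0.341441)
       = 0.673037
Iteration 3:
  f(0.595433) = -0.193463
  f(0.673037) = -0.022092
  x_4 = 0.673037 - (-0.022092)×(0.673037 - 0.595433)/(-0.022092 - (-0.193463))
       = 0.683041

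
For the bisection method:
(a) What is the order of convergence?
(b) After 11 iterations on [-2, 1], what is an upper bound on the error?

(a) Bisection has linear (order 1) convergence; the error is halved each step.

(b) Error bound = (b-a)/2^n = (1 - (-2))/2^{11}
    = 3/2^{11}

(a) 1 (linear); (b) error ≤ 1.46e-03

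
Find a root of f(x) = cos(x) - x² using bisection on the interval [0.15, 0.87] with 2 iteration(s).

f(x) = cos(x) - x²
Initial interval: [0.15, 0.87]

Iteration 1:
  c_1 = (0.150000 + 0.870000)/2 = 0.510000
  f(c_1) = f(0.510000) = 0.612645
  f(a) × f(c) ≥ 0, new interval: [0.510000, 0.870000]
Iteration 2:
  c_2 = (0.510000 + 0.870000)/2 = 0.690000
  f(c_2) = f(0.690000) = 0.295146
  f(a) × f(c) ≥ 0, new interval: [0.690000, 0.870000]

After 2 iteration(s), the approximation is c_2 = 0.690000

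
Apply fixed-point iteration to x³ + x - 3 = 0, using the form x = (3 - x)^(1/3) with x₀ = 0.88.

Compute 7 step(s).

Equation: x³ + x - 3 = 0
Fixed-point form: x = (3 - x)^(1/3)
x₀ = 0.88

x_1 = g(0.880000) = 1.284632
x_2 = g(1.284632) = 1.197069
x_3 = g(1.197069) = 1.217100
x_4 = g(1.217100) = 1.212576
x_5 = g(1.212576) = 1.213601
x_6 = g(1.213601) = 1.213369
x_7 = g(1.213369) = 1.213421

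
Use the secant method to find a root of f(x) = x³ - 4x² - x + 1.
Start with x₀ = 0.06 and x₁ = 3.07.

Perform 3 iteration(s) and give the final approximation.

f(x) = x³ - 4x² - x + 1
x₀ = 0.06, x₁ = 3.07

Secant formula: x_{n+1} = x_n - f(x_n)(x_n - x_{n-1})/(f(x_n) - f(x_{n-1}))

Iteration 1:
  f(0.060000) = 0.925816
  f(3.070000) = -10.835157
  x_2 = 3.070000 - (-10.835157)×(3.070000 - 0.060000)/(-10.835157 - 0.925816)
       = 0.296945
Iteration 2:
  f(3.070000) = -10.835157
  f(0.296945) = 0.376533
  x_3 = 0.296945 - 0.376533×(0.296945 - 3.070000)/(0.376533 - (-10.835157))
       = 0.390075
Iteration 3:
  f(0.296945) = 0.376533
  f(0.390075) = 0.060643
  x_4 = 0.390075 - 0.060643×(0.390075 - 0.296945)/(0.060643 - 0.376533)
       = 0.407954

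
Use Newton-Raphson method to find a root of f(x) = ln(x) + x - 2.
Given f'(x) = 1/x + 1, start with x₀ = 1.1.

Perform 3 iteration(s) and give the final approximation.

f(x) = ln(x) + x - 2
f'(x) = 1/x + 1
x₀ = 1.1

Newton-Raphson formula: x_{n+1} = x_n - f(x_n)/f'(x_n)

Iteration 1:
  f(1.100000) = -0.804690
  f'(1.100000) = 1.909091
  x_1 = 1.100000 - (-0.804690)/1.909091 = 1.521504
Iteration 2:
  f(1.521504) = -0.058796
  f'(1.521504) = 1.657244
  x_2 = 1.521504 - (-0.058796)/1.657244 = 1.556983
Iteration 3:
  f(1.556983) = -0.000268
  f'(1.556983) = 1.642268
  x_3 = 1.556983 - (-0.000268)/1.642268 = 1.557146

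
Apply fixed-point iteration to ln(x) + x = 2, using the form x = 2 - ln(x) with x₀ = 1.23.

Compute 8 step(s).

Equation: ln(x) + x = 2
Fixed-point form: x = 2 - ln(x)
x₀ = 1.23

x_1 = g(1.230000) = 1.792986
x_2 = g(1.792986) = 1.416118
x_3 = g(1.416118) = 1.652081
x_4 = g(1.652081) = 1.497964
x_5 = g(1.497964) = 1.595893
x_6 = g(1.595893) = 1.532567
x_7 = g(1.532567) = 1.573056
x_8 = g(1.573056) = 1.546980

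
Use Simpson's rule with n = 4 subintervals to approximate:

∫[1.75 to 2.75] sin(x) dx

f(x) = sin(x)
a = 1.75, b = 2.75, n = 4
h = (b - a)/n = 0.250000

Simpson's rule: (h/3)[f(x₀) + 4f(x₁) + 2f(x₂) + ... + f(xₙ)]

x_0 = 1.7500, f(x_0) = 0.983986, coefficient = 1
x_1 = 2.0000, f(x_1) = 0.909297, coefficient = 4
x_2 = 2.2500, f(x_2) = 0.778073, coefficient = 2
x_3 = 2.5000, f(x_3) = 0.598472, coefficient = 4
x_4 = 2.7500, f(x_4) = 0.381661, coefficient = 1

I ≈ (0.250000/3) × 8.952872 = 0.746073
Exact value: 0.746056
Error: 0.000016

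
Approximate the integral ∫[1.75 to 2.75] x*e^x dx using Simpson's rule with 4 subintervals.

f(x) = x*e^x
a = 1.75, b = 2.75, n = 4
h = (b - a)/n = 0.250000

Simpson's rule: (h/3)[f(x₀) + 4f(x₁) + 2f(x₂) + ... + f(xₙ)]

x_0 = 1.7500, f(x_0) = 10.070555, coefficient = 1
x_1 = 2.0000, f(x_1) = 14.778112, coefficient = 4
x_2 = 2.2500, f(x_2) = 21.347406, coefficient = 2
x_3 = 2.5000, f(x_3) = 30.456235, coefficient = 4
x_4 = 2.7500, f(x_4) = 43.017238, coefficient = 1

I ≈ (0.250000/3) × 276.719992 = 23.059999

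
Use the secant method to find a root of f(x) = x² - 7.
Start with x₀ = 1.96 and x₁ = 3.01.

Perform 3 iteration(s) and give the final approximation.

f(x) = x² - 7
x₀ = 1.96, x₁ = 3.01

Secant formula: x_{n+1} = x_n - f(x_n)(x_n - x_{n-1})/(f(x_n) - f(x_{n-1}))

Iteration 1:
  f(1.960000) = -3.158400
  f(3.010000) = 2.060100
  x_2 = 3.010000 - 2.060100×(3.010000 - 1.960000)/(2.060100 - (-3.158400))
       = 2.595493
Iteration 2:
  f(3.010000) = 2.060100
  f(2.595493) = -0.263416
  x_3 = 2.595493 - (-0.263416)×(2.595493 - 3.010000)/(-0.263416 - 2.060100)
       = 2.642485
Iteration 3:
  f(2.595493) = -0.263416
  f(2.642485) = -0.017270
  x_4 = 2.642485 - (-0.017270)×(2.642485 - 2.595493)/(-0.017270 - (-0.263416))
       = 2.645783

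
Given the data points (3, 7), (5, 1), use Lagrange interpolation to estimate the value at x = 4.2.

Lagrange interpolation formula:
P(x) = Σ yᵢ × Lᵢ(x)
where Lᵢ(x) = Π_{j≠i} (x - xⱼ)/(xᵢ - xⱼ)

L_0(4.2) = (4.2 - 5)/(3 - 5) = 0.400000
L_1(4.2) = (4.2 - 3)/(5 - 3) = 0.600000

P(4.2) = 7×L_0(4.2) + 1×L_1(4.2)
P(4.2) = 3.400000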